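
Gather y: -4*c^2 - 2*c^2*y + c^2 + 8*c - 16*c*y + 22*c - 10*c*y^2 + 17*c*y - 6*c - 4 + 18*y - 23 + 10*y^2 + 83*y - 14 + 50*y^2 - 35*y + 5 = -3*c^2 + 24*c + y^2*(60 - 10*c) + y*(-2*c^2 + c + 66) - 36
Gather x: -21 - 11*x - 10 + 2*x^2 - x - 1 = 2*x^2 - 12*x - 32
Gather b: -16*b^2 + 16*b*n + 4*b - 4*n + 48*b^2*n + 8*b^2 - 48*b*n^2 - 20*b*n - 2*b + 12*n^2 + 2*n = b^2*(48*n - 8) + b*(-48*n^2 - 4*n + 2) + 12*n^2 - 2*n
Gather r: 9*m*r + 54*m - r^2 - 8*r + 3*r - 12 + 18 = 54*m - r^2 + r*(9*m - 5) + 6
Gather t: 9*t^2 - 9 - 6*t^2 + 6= 3*t^2 - 3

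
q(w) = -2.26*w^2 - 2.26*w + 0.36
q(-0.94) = 0.49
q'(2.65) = -14.24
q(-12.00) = -297.96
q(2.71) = -22.36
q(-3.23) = -15.92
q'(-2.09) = 7.19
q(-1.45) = -1.11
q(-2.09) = -4.79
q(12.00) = -352.20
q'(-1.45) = 4.29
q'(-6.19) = 25.72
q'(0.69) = -5.38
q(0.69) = -2.28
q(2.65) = -21.50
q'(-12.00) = 51.98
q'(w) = -4.52*w - 2.26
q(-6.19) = -72.24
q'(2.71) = -14.51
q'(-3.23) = 12.34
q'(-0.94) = 1.99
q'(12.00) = -56.50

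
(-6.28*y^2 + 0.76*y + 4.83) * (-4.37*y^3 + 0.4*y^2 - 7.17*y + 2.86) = 27.4436*y^5 - 5.8332*y^4 + 24.2245*y^3 - 21.478*y^2 - 32.4575*y + 13.8138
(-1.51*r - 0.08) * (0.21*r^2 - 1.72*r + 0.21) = -0.3171*r^3 + 2.5804*r^2 - 0.1795*r - 0.0168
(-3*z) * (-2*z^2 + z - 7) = 6*z^3 - 3*z^2 + 21*z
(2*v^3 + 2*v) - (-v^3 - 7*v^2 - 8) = 3*v^3 + 7*v^2 + 2*v + 8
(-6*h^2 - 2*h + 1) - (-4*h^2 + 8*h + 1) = -2*h^2 - 10*h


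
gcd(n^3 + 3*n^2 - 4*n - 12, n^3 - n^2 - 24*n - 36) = n^2 + 5*n + 6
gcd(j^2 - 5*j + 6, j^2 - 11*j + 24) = j - 3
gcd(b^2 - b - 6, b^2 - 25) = 1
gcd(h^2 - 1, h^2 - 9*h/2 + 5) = 1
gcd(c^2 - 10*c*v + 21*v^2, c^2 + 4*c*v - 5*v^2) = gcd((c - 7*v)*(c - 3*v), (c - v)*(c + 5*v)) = 1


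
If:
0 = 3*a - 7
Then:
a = 7/3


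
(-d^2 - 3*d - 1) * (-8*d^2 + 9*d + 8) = 8*d^4 + 15*d^3 - 27*d^2 - 33*d - 8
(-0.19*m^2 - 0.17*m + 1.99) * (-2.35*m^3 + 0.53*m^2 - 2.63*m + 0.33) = 0.4465*m^5 + 0.2988*m^4 - 4.2669*m^3 + 1.4391*m^2 - 5.2898*m + 0.6567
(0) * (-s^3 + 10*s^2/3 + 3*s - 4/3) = 0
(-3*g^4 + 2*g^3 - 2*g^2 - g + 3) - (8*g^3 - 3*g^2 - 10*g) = -3*g^4 - 6*g^3 + g^2 + 9*g + 3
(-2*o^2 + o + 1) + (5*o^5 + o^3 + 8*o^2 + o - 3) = 5*o^5 + o^3 + 6*o^2 + 2*o - 2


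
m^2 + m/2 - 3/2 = (m - 1)*(m + 3/2)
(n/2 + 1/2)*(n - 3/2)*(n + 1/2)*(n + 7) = n^4/2 + 7*n^3/2 - 7*n^2/8 - 13*n/2 - 21/8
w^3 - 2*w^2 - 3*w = w*(w - 3)*(w + 1)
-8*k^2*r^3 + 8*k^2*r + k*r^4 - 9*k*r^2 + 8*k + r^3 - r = (-8*k + r)*(r - 1)*(r + 1)*(k*r + 1)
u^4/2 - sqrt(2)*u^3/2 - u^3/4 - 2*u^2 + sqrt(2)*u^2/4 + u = u*(u/2 + sqrt(2)/2)*(u - 1/2)*(u - 2*sqrt(2))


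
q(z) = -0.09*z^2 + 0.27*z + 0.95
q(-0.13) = 0.91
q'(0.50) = 0.18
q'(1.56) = -0.01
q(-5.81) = -3.66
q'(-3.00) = 0.81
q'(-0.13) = 0.29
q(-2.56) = -0.33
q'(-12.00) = 2.43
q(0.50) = 1.06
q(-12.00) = -15.25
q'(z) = 0.27 - 0.18*z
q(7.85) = -2.48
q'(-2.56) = 0.73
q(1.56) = 1.15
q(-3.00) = -0.67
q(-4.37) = -1.95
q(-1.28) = 0.46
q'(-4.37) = 1.06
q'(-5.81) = 1.32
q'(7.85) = -1.14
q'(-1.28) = 0.50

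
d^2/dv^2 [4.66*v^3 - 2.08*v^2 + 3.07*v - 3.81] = 27.96*v - 4.16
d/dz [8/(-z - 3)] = 8/(z + 3)^2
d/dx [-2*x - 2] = -2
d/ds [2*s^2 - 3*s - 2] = 4*s - 3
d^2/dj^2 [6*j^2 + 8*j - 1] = 12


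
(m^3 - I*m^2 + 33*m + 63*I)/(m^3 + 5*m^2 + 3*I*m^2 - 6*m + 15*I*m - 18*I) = (m^2 - 4*I*m + 21)/(m^2 + 5*m - 6)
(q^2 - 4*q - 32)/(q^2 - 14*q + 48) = (q + 4)/(q - 6)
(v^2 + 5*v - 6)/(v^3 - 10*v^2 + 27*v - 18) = (v + 6)/(v^2 - 9*v + 18)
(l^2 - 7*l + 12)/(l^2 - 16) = (l - 3)/(l + 4)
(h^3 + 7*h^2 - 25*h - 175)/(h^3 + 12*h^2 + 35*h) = (h - 5)/h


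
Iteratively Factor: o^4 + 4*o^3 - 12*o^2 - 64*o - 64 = (o - 4)*(o^3 + 8*o^2 + 20*o + 16) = (o - 4)*(o + 2)*(o^2 + 6*o + 8) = (o - 4)*(o + 2)*(o + 4)*(o + 2)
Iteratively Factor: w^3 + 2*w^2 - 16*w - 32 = (w + 2)*(w^2 - 16) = (w - 4)*(w + 2)*(w + 4)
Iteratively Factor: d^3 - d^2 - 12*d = (d - 4)*(d^2 + 3*d) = d*(d - 4)*(d + 3)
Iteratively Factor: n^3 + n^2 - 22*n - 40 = (n + 2)*(n^2 - n - 20) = (n - 5)*(n + 2)*(n + 4)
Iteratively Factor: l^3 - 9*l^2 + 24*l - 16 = (l - 4)*(l^2 - 5*l + 4) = (l - 4)*(l - 1)*(l - 4)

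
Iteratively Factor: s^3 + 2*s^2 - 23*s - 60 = (s + 4)*(s^2 - 2*s - 15) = (s - 5)*(s + 4)*(s + 3)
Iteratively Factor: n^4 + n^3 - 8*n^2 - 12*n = (n - 3)*(n^3 + 4*n^2 + 4*n) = (n - 3)*(n + 2)*(n^2 + 2*n) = n*(n - 3)*(n + 2)*(n + 2)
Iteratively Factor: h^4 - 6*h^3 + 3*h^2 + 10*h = (h - 5)*(h^3 - h^2 - 2*h) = (h - 5)*(h - 2)*(h^2 + h) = (h - 5)*(h - 2)*(h + 1)*(h)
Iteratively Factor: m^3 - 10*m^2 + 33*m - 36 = (m - 3)*(m^2 - 7*m + 12) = (m - 4)*(m - 3)*(m - 3)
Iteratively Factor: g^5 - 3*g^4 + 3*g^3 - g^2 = (g)*(g^4 - 3*g^3 + 3*g^2 - g) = g*(g - 1)*(g^3 - 2*g^2 + g) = g^2*(g - 1)*(g^2 - 2*g + 1) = g^2*(g - 1)^2*(g - 1)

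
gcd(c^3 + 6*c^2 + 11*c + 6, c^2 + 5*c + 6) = c^2 + 5*c + 6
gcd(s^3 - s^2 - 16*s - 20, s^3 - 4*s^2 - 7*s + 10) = s^2 - 3*s - 10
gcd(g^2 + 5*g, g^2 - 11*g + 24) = 1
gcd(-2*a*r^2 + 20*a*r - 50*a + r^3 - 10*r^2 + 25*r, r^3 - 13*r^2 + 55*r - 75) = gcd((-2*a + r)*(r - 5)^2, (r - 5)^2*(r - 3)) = r^2 - 10*r + 25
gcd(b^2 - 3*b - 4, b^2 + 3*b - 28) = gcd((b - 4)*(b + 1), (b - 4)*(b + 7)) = b - 4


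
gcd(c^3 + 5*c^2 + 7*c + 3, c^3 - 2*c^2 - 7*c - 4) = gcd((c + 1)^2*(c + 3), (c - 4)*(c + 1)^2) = c^2 + 2*c + 1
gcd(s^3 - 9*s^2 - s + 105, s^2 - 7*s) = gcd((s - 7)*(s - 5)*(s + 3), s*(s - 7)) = s - 7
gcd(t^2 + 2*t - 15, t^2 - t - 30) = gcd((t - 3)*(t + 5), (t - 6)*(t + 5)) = t + 5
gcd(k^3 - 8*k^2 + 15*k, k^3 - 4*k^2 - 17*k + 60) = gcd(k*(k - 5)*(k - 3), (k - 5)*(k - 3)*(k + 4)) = k^2 - 8*k + 15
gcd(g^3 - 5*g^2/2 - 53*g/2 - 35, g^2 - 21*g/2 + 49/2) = g - 7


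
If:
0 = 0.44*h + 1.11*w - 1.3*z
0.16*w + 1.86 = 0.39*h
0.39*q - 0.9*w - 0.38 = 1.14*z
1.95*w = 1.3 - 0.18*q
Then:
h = 4.81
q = 6.19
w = 0.10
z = 1.71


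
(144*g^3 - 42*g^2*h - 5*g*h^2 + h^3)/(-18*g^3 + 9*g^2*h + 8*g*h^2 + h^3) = (-24*g^2 + 11*g*h - h^2)/(3*g^2 - 2*g*h - h^2)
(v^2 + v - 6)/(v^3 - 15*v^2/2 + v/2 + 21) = 2*(v + 3)/(2*v^2 - 11*v - 21)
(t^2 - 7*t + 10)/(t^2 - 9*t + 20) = (t - 2)/(t - 4)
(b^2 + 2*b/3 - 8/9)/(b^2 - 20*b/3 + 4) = (b + 4/3)/(b - 6)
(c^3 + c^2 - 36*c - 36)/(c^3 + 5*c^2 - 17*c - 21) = (c^2 - 36)/(c^2 + 4*c - 21)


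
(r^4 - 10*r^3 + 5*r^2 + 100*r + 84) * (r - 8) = r^5 - 18*r^4 + 85*r^3 + 60*r^2 - 716*r - 672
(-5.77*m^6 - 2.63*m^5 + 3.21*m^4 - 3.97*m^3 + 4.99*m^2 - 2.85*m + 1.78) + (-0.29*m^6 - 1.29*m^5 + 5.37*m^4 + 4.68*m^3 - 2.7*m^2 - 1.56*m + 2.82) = -6.06*m^6 - 3.92*m^5 + 8.58*m^4 + 0.71*m^3 + 2.29*m^2 - 4.41*m + 4.6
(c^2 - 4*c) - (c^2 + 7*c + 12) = -11*c - 12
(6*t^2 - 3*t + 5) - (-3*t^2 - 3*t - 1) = 9*t^2 + 6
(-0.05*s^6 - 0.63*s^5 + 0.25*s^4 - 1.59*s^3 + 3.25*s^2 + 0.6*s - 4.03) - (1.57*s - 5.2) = -0.05*s^6 - 0.63*s^5 + 0.25*s^4 - 1.59*s^3 + 3.25*s^2 - 0.97*s + 1.17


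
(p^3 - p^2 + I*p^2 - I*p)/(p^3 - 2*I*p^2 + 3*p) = (p - 1)/(p - 3*I)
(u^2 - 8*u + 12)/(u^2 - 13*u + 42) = (u - 2)/(u - 7)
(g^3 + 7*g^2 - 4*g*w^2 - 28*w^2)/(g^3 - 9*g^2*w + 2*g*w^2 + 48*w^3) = (g^2 - 2*g*w + 7*g - 14*w)/(g^2 - 11*g*w + 24*w^2)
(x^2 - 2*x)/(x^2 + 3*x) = (x - 2)/(x + 3)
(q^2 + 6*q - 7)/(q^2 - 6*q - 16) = (-q^2 - 6*q + 7)/(-q^2 + 6*q + 16)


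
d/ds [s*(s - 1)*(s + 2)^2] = 4*s^3 + 9*s^2 - 4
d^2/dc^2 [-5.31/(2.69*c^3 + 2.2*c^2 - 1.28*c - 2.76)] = ((85.7034*c + 23.364)*(2.69*c^3 + 2.2*c^2 - 1.28*c - 2.76) - 5.31*(8.07*c^2 + 4.4*c - 1.28)*(16.14*c^2 + 8.8*c - 2.56))/(2.69*c^3 + 2.2*c^2 - 1.28*c - 2.76)^3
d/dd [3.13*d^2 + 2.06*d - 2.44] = 6.26*d + 2.06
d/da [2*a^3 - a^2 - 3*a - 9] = 6*a^2 - 2*a - 3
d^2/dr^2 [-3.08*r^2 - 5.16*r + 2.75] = -6.16000000000000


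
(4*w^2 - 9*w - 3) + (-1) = 4*w^2 - 9*w - 4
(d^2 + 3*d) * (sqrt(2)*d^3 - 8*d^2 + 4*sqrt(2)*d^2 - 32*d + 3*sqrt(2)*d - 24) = sqrt(2)*d^5 - 8*d^4 + 7*sqrt(2)*d^4 - 56*d^3 + 15*sqrt(2)*d^3 - 120*d^2 + 9*sqrt(2)*d^2 - 72*d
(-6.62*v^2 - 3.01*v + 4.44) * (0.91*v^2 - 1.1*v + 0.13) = -6.0242*v^4 + 4.5429*v^3 + 6.4908*v^2 - 5.2753*v + 0.5772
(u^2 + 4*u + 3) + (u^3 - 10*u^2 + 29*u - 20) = u^3 - 9*u^2 + 33*u - 17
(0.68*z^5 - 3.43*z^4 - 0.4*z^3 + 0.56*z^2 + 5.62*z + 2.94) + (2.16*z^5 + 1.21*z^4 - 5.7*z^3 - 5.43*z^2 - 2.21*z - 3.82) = 2.84*z^5 - 2.22*z^4 - 6.1*z^3 - 4.87*z^2 + 3.41*z - 0.88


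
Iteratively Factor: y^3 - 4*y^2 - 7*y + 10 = (y + 2)*(y^2 - 6*y + 5) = (y - 5)*(y + 2)*(y - 1)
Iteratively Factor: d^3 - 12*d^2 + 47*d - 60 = (d - 3)*(d^2 - 9*d + 20) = (d - 5)*(d - 3)*(d - 4)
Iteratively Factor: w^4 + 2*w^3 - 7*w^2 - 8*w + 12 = (w - 2)*(w^3 + 4*w^2 + w - 6) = (w - 2)*(w + 2)*(w^2 + 2*w - 3) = (w - 2)*(w - 1)*(w + 2)*(w + 3)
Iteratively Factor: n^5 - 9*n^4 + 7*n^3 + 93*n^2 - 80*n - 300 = (n - 3)*(n^4 - 6*n^3 - 11*n^2 + 60*n + 100) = (n - 5)*(n - 3)*(n^3 - n^2 - 16*n - 20) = (n - 5)*(n - 3)*(n + 2)*(n^2 - 3*n - 10) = (n - 5)^2*(n - 3)*(n + 2)*(n + 2)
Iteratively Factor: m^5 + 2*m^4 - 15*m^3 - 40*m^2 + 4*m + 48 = (m - 4)*(m^4 + 6*m^3 + 9*m^2 - 4*m - 12) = (m - 4)*(m + 3)*(m^3 + 3*m^2 - 4) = (m - 4)*(m + 2)*(m + 3)*(m^2 + m - 2) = (m - 4)*(m - 1)*(m + 2)*(m + 3)*(m + 2)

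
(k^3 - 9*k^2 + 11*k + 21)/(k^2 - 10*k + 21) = k + 1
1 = 1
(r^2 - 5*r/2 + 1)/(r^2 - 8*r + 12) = (r - 1/2)/(r - 6)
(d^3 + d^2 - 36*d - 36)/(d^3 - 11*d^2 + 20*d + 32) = (d^2 - 36)/(d^2 - 12*d + 32)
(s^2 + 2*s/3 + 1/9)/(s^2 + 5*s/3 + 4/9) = (3*s + 1)/(3*s + 4)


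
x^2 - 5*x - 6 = (x - 6)*(x + 1)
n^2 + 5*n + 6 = (n + 2)*(n + 3)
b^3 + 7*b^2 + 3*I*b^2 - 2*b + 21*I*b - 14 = (b + 7)*(b + I)*(b + 2*I)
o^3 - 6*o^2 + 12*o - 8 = (o - 2)^3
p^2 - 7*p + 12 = (p - 4)*(p - 3)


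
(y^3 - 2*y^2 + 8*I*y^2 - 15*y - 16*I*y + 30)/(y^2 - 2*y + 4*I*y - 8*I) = (y^2 + 8*I*y - 15)/(y + 4*I)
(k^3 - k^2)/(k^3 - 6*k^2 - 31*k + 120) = k^2*(k - 1)/(k^3 - 6*k^2 - 31*k + 120)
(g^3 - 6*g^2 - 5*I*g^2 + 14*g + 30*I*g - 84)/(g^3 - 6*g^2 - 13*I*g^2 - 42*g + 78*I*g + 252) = (g + 2*I)/(g - 6*I)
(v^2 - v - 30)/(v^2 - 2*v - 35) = (v - 6)/(v - 7)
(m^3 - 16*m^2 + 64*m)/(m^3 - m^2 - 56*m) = (m - 8)/(m + 7)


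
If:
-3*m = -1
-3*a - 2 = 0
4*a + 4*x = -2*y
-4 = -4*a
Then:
No Solution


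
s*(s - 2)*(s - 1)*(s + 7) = s^4 + 4*s^3 - 19*s^2 + 14*s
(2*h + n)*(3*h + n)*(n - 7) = 6*h^2*n - 42*h^2 + 5*h*n^2 - 35*h*n + n^3 - 7*n^2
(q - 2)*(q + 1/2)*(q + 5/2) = q^3 + q^2 - 19*q/4 - 5/2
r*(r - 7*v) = r^2 - 7*r*v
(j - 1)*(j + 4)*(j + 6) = j^3 + 9*j^2 + 14*j - 24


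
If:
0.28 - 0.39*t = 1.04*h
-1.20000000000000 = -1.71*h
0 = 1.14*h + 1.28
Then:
No Solution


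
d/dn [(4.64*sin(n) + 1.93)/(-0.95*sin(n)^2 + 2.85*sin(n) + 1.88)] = (4.408*sin(n)^2 + 3.667*sin(n) + 3.2227)*cos(n)/(0.9025*sin(n)^4 - 5.415*sin(n)^3 + 4.5505*sin(n)^2 + 10.716*sin(n) + 3.5344)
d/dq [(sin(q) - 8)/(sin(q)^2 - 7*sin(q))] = (-cos(q) + 16/tan(q) - 56*cos(q)/sin(q)^2)/(sin(q) - 7)^2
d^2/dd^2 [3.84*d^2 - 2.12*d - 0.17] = 7.68000000000000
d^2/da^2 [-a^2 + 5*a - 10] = -2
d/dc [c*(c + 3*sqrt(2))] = 2*c + 3*sqrt(2)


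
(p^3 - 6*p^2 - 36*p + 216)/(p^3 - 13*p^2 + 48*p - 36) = (p + 6)/(p - 1)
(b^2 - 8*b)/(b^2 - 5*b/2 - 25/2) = 2*b*(8 - b)/(-2*b^2 + 5*b + 25)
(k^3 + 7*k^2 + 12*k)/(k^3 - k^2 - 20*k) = (k + 3)/(k - 5)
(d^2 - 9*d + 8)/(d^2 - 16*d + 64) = (d - 1)/(d - 8)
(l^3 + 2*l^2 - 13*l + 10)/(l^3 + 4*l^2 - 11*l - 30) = (l^2 - 3*l + 2)/(l^2 - l - 6)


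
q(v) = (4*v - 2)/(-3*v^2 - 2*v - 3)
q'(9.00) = 0.01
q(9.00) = -0.13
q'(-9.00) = 0.02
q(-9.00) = 0.17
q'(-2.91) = 0.24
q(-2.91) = 0.60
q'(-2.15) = 0.41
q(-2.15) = 0.84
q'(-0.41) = -1.26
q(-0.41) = 1.36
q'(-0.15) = -1.82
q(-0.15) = 0.94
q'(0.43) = -0.97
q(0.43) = 0.06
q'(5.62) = 0.02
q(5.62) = -0.19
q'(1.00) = -0.25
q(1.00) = -0.25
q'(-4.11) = 0.11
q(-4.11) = 0.41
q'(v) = (4*v - 2)*(6*v + 2)/(-3*v^2 - 2*v - 3)^2 + 4/(-3*v^2 - 2*v - 3) = 4*(3*v^2 - 3*v - 4)/(9*v^4 + 12*v^3 + 22*v^2 + 12*v + 9)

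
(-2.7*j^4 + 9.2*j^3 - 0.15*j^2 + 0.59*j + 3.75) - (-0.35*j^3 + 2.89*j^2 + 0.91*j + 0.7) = -2.7*j^4 + 9.55*j^3 - 3.04*j^2 - 0.32*j + 3.05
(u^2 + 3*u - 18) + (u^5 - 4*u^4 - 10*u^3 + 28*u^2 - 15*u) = u^5 - 4*u^4 - 10*u^3 + 29*u^2 - 12*u - 18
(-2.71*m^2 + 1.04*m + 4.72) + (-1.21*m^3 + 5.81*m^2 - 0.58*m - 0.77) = -1.21*m^3 + 3.1*m^2 + 0.46*m + 3.95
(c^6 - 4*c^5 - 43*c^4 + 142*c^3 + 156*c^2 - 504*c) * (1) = c^6 - 4*c^5 - 43*c^4 + 142*c^3 + 156*c^2 - 504*c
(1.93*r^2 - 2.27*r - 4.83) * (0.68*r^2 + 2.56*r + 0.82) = 1.3124*r^4 + 3.3972*r^3 - 7.513*r^2 - 14.2262*r - 3.9606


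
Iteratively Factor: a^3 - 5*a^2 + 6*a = (a - 2)*(a^2 - 3*a) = a*(a - 2)*(a - 3)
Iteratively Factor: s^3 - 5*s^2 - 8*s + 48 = (s + 3)*(s^2 - 8*s + 16) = (s - 4)*(s + 3)*(s - 4)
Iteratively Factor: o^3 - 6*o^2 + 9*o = (o)*(o^2 - 6*o + 9) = o*(o - 3)*(o - 3)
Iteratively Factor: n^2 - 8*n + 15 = (n - 3)*(n - 5)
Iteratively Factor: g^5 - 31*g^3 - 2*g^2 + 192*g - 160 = (g - 5)*(g^4 + 5*g^3 - 6*g^2 - 32*g + 32) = (g - 5)*(g + 4)*(g^3 + g^2 - 10*g + 8) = (g - 5)*(g - 1)*(g + 4)*(g^2 + 2*g - 8) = (g - 5)*(g - 2)*(g - 1)*(g + 4)*(g + 4)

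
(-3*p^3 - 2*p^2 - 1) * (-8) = 24*p^3 + 16*p^2 + 8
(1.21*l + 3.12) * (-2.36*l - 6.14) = -2.8556*l^2 - 14.7926*l - 19.1568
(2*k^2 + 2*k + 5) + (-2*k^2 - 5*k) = 5 - 3*k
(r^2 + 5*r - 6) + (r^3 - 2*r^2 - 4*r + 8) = r^3 - r^2 + r + 2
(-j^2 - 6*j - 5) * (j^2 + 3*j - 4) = -j^4 - 9*j^3 - 19*j^2 + 9*j + 20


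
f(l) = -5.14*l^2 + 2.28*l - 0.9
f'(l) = 2.28 - 10.28*l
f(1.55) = -9.71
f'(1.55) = -13.65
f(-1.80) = -21.66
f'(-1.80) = 20.78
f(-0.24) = -1.74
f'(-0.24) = 4.75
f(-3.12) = -58.05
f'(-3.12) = 34.35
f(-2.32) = -33.86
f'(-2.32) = 26.13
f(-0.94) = -7.58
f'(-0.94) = 11.94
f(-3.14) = -58.74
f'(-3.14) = 34.56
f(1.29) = -6.51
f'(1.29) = -10.98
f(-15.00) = -1191.60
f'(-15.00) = 156.48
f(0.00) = -0.90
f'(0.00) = 2.28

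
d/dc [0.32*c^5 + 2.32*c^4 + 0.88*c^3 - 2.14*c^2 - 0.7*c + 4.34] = 1.6*c^4 + 9.28*c^3 + 2.64*c^2 - 4.28*c - 0.7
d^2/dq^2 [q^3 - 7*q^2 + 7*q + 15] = 6*q - 14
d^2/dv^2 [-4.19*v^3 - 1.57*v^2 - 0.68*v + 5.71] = -25.14*v - 3.14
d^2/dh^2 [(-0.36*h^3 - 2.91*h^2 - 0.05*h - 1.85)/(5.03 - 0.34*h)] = (0.083232*h^3 - 3.694032*h^2 + 54.649944*h + 147.849978)/(0.039304*h^3 - 1.744404*h^2 + 25.806918*h - 127.263527)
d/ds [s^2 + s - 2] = 2*s + 1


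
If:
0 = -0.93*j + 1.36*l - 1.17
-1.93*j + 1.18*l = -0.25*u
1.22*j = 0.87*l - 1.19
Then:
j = -0.71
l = 0.38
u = -7.23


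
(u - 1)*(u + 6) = u^2 + 5*u - 6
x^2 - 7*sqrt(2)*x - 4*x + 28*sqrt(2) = (x - 4)*(x - 7*sqrt(2))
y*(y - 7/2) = y^2 - 7*y/2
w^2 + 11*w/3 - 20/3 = (w - 4/3)*(w + 5)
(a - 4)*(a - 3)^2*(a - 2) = a^4 - 12*a^3 + 53*a^2 - 102*a + 72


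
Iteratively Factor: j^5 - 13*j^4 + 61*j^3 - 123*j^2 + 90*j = (j - 3)*(j^4 - 10*j^3 + 31*j^2 - 30*j) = (j - 5)*(j - 3)*(j^3 - 5*j^2 + 6*j) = (j - 5)*(j - 3)*(j - 2)*(j^2 - 3*j) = j*(j - 5)*(j - 3)*(j - 2)*(j - 3)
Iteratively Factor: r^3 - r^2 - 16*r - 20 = (r - 5)*(r^2 + 4*r + 4) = (r - 5)*(r + 2)*(r + 2)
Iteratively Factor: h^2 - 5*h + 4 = (h - 1)*(h - 4)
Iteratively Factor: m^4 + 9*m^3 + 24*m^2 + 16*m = (m)*(m^3 + 9*m^2 + 24*m + 16) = m*(m + 4)*(m^2 + 5*m + 4) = m*(m + 1)*(m + 4)*(m + 4)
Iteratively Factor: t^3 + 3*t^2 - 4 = (t + 2)*(t^2 + t - 2) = (t + 2)^2*(t - 1)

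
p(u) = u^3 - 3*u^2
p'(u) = 3*u^2 - 6*u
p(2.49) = -3.16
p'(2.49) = 3.66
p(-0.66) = -1.59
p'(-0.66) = 5.27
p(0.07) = -0.01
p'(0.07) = -0.41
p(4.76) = 39.88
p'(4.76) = 39.41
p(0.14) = -0.06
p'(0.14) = -0.78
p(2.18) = -3.90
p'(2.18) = 1.18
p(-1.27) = -6.89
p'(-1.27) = 12.46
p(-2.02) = -20.48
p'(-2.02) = 24.36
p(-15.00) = -4050.00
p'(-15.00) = 765.00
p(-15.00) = -4050.00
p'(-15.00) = 765.00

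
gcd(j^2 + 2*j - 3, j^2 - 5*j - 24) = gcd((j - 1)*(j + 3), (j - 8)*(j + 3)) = j + 3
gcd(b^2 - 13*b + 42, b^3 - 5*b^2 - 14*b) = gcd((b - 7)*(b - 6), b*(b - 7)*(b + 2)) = b - 7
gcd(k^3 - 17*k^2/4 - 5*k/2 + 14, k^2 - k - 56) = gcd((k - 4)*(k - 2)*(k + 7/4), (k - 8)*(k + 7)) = 1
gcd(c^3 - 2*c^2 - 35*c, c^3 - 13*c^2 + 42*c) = c^2 - 7*c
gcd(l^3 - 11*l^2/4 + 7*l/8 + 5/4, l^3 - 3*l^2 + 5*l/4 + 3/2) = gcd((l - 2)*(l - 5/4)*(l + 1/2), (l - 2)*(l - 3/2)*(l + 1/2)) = l^2 - 3*l/2 - 1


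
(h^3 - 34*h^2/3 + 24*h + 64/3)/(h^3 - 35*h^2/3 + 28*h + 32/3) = (3*h + 2)/(3*h + 1)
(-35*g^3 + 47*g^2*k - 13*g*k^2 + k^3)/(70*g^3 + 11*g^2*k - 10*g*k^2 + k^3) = (-g + k)/(2*g + k)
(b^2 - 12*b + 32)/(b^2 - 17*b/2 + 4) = 2*(b - 4)/(2*b - 1)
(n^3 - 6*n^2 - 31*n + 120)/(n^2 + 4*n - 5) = (n^2 - 11*n + 24)/(n - 1)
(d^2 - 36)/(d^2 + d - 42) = (d + 6)/(d + 7)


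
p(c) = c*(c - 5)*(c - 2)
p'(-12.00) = 610.00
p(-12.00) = -2856.00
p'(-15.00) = 895.00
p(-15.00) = -5100.00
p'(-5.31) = 168.93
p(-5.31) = -400.19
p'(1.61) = -4.76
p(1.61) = 2.13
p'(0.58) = 2.89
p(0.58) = 3.64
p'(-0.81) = 23.31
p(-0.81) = -13.22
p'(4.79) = 11.77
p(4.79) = -2.81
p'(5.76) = 28.89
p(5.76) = 16.46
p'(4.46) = 7.23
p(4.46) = -5.92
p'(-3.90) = 110.23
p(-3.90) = -204.79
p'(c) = c*(c - 5) + c*(c - 2) + (c - 5)*(c - 2)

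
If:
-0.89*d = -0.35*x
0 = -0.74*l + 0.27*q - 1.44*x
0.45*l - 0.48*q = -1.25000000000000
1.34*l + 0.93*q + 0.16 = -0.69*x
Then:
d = 0.39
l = -1.48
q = 1.22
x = 0.99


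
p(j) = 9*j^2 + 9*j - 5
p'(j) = 18*j + 9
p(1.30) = 21.91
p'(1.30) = 32.40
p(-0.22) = -6.54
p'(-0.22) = 5.04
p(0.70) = 5.71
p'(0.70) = 21.60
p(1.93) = 45.89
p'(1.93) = 43.74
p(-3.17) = 56.91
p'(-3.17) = -48.06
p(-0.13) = -6.02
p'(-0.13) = 6.66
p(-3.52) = 74.83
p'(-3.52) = -54.36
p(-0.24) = -6.64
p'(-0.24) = 4.68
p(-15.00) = 1885.00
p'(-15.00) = -261.00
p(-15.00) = 1885.00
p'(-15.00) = -261.00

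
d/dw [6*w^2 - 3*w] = 12*w - 3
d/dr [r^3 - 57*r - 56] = 3*r^2 - 57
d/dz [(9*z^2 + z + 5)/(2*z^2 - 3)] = (-2*z^2 - 74*z - 3)/(4*z^4 - 12*z^2 + 9)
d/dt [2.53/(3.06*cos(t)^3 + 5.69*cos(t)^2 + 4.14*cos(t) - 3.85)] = (23.2254*cos(t)^2 + 28.7914*cos(t) + 10.4742)*sin(t)/(3.06*cos(t)^3 + 5.69*cos(t)^2 + 4.14*cos(t) - 3.85)^2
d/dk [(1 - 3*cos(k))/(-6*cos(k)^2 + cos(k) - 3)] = (-18*sin(k)^2 - 12*cos(k) + 10)*sin(k)/(6*sin(k)^2 + cos(k) - 9)^2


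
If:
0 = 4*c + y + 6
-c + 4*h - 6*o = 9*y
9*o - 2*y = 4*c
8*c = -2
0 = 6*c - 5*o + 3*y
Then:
No Solution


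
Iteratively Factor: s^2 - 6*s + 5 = (s - 5)*(s - 1)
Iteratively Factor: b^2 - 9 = (b - 3)*(b + 3)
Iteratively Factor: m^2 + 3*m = (m + 3)*(m)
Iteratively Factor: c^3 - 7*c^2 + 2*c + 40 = (c - 4)*(c^2 - 3*c - 10) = (c - 5)*(c - 4)*(c + 2)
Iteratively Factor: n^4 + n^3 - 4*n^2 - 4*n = (n + 2)*(n^3 - n^2 - 2*n) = (n - 2)*(n + 2)*(n^2 + n) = (n - 2)*(n + 1)*(n + 2)*(n)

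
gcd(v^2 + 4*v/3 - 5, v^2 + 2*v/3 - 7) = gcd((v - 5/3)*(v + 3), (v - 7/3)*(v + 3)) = v + 3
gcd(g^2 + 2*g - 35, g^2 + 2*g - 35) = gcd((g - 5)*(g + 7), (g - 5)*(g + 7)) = g^2 + 2*g - 35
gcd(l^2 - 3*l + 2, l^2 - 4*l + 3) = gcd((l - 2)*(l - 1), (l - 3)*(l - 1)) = l - 1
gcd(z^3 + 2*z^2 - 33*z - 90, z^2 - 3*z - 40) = z + 5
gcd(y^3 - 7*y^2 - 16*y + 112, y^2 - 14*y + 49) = y - 7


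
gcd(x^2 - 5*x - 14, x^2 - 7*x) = x - 7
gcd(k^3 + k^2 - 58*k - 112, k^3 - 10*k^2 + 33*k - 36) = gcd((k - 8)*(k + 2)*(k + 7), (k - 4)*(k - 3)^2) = 1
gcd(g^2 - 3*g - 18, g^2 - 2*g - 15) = g + 3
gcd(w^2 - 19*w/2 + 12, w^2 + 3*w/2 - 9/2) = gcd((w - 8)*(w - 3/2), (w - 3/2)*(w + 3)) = w - 3/2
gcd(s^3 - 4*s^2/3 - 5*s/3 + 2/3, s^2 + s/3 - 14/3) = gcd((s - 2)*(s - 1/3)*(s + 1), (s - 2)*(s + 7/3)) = s - 2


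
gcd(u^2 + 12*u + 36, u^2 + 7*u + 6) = u + 6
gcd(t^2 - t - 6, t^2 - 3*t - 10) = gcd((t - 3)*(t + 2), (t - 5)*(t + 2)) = t + 2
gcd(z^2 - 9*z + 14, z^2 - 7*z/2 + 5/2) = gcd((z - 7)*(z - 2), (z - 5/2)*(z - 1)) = 1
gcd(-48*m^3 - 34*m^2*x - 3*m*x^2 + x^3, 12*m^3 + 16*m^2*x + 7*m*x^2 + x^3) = 6*m^2 + 5*m*x + x^2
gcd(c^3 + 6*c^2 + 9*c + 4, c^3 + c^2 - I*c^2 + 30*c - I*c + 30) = c + 1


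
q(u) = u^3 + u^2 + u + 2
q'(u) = 3*u^2 + 2*u + 1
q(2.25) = 20.70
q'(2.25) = 20.69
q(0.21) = 2.26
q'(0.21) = 1.55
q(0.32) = 2.46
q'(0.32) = 1.95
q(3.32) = 52.94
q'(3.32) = 40.71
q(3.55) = 62.89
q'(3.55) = 45.91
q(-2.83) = -15.49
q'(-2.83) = 19.37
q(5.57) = 211.40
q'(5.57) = 105.21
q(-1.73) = -1.91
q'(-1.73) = 6.52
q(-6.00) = -184.00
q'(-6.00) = 97.00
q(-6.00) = -184.00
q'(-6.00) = 97.00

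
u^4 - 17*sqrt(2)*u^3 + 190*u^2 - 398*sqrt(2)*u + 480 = (u - 8*sqrt(2))*(u - 5*sqrt(2))*(u - 3*sqrt(2))*(u - sqrt(2))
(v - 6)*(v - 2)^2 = v^3 - 10*v^2 + 28*v - 24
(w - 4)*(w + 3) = w^2 - w - 12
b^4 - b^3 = b^3*(b - 1)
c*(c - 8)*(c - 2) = c^3 - 10*c^2 + 16*c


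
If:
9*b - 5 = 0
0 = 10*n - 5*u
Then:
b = 5/9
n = u/2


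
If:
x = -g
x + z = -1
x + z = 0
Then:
No Solution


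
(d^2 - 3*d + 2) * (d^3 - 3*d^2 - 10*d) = d^5 - 6*d^4 + d^3 + 24*d^2 - 20*d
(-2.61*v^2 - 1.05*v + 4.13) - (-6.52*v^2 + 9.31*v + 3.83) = 3.91*v^2 - 10.36*v + 0.3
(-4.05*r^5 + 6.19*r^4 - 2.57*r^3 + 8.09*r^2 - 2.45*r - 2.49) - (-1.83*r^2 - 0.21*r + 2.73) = -4.05*r^5 + 6.19*r^4 - 2.57*r^3 + 9.92*r^2 - 2.24*r - 5.22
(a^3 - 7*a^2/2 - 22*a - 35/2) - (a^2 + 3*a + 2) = a^3 - 9*a^2/2 - 25*a - 39/2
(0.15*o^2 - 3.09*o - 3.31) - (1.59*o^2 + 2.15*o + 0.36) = -1.44*o^2 - 5.24*o - 3.67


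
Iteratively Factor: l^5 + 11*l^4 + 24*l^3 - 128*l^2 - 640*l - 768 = (l + 4)*(l^4 + 7*l^3 - 4*l^2 - 112*l - 192) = (l + 3)*(l + 4)*(l^3 + 4*l^2 - 16*l - 64) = (l + 3)*(l + 4)^2*(l^2 - 16) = (l + 3)*(l + 4)^3*(l - 4)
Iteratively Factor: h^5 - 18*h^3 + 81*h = (h + 3)*(h^4 - 3*h^3 - 9*h^2 + 27*h) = h*(h + 3)*(h^3 - 3*h^2 - 9*h + 27) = h*(h + 3)^2*(h^2 - 6*h + 9) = h*(h - 3)*(h + 3)^2*(h - 3)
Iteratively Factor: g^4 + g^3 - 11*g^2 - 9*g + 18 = (g - 3)*(g^3 + 4*g^2 + g - 6) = (g - 3)*(g + 3)*(g^2 + g - 2) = (g - 3)*(g + 2)*(g + 3)*(g - 1)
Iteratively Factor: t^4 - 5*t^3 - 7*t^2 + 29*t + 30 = (t - 3)*(t^3 - 2*t^2 - 13*t - 10) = (t - 3)*(t + 1)*(t^2 - 3*t - 10) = (t - 3)*(t + 1)*(t + 2)*(t - 5)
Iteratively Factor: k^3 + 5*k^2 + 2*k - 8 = (k + 2)*(k^2 + 3*k - 4) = (k + 2)*(k + 4)*(k - 1)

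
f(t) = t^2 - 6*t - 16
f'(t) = 2*t - 6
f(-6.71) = 69.28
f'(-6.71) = -19.42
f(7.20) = -7.36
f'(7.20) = 8.40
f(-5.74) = 51.39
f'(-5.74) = -17.48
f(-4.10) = 25.41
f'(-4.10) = -14.20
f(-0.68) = -11.46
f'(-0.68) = -7.36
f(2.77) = -24.95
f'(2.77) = -0.46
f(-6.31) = 61.68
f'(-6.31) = -18.62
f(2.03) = -24.06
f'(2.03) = -1.94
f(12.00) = 56.00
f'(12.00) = 18.00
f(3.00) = -25.00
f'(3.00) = 0.00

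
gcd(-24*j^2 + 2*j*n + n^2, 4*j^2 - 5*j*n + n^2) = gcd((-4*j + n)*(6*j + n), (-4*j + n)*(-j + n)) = 4*j - n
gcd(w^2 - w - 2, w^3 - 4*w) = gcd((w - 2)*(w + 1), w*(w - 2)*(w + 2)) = w - 2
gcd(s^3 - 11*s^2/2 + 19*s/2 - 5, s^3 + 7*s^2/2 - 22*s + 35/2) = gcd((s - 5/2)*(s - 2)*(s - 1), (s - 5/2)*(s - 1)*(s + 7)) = s^2 - 7*s/2 + 5/2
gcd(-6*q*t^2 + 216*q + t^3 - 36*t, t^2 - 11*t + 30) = t - 6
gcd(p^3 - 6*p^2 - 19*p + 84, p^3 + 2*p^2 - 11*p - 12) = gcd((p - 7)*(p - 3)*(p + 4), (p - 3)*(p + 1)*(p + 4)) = p^2 + p - 12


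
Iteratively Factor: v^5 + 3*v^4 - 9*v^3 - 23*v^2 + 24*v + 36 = (v - 2)*(v^4 + 5*v^3 + v^2 - 21*v - 18) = (v - 2)*(v + 1)*(v^3 + 4*v^2 - 3*v - 18) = (v - 2)*(v + 1)*(v + 3)*(v^2 + v - 6) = (v - 2)^2*(v + 1)*(v + 3)*(v + 3)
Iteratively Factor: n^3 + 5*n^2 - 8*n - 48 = (n + 4)*(n^2 + n - 12) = (n - 3)*(n + 4)*(n + 4)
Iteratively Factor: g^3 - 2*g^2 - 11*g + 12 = (g + 3)*(g^2 - 5*g + 4) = (g - 4)*(g + 3)*(g - 1)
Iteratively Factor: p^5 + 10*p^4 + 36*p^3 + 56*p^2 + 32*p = (p + 2)*(p^4 + 8*p^3 + 20*p^2 + 16*p) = (p + 2)^2*(p^3 + 6*p^2 + 8*p) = (p + 2)^3*(p^2 + 4*p) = p*(p + 2)^3*(p + 4)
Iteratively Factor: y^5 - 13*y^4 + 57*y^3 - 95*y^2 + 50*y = (y - 5)*(y^4 - 8*y^3 + 17*y^2 - 10*y) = (y - 5)*(y - 1)*(y^3 - 7*y^2 + 10*y) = y*(y - 5)*(y - 1)*(y^2 - 7*y + 10) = y*(y - 5)^2*(y - 1)*(y - 2)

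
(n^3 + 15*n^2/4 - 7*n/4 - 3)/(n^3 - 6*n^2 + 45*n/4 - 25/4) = (4*n^2 + 19*n + 12)/(4*n^2 - 20*n + 25)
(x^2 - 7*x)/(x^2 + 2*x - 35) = x*(x - 7)/(x^2 + 2*x - 35)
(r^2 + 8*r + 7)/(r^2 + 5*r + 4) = (r + 7)/(r + 4)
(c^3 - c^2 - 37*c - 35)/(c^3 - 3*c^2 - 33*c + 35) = (c + 1)/(c - 1)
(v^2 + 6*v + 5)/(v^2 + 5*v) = (v + 1)/v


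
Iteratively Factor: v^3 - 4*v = (v - 2)*(v^2 + 2*v) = (v - 2)*(v + 2)*(v)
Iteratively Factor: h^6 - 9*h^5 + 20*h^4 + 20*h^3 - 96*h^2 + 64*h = (h + 2)*(h^5 - 11*h^4 + 42*h^3 - 64*h^2 + 32*h) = (h - 4)*(h + 2)*(h^4 - 7*h^3 + 14*h^2 - 8*h) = (h - 4)^2*(h + 2)*(h^3 - 3*h^2 + 2*h) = (h - 4)^2*(h - 1)*(h + 2)*(h^2 - 2*h) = (h - 4)^2*(h - 2)*(h - 1)*(h + 2)*(h)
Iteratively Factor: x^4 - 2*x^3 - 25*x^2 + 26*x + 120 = (x - 5)*(x^3 + 3*x^2 - 10*x - 24) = (x - 5)*(x - 3)*(x^2 + 6*x + 8) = (x - 5)*(x - 3)*(x + 2)*(x + 4)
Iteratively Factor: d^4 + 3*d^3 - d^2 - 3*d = (d + 1)*(d^3 + 2*d^2 - 3*d) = d*(d + 1)*(d^2 + 2*d - 3) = d*(d + 1)*(d + 3)*(d - 1)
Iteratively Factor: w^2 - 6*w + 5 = (w - 1)*(w - 5)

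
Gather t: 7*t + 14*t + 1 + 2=21*t + 3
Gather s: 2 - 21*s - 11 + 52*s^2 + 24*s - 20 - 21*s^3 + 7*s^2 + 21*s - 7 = -21*s^3 + 59*s^2 + 24*s - 36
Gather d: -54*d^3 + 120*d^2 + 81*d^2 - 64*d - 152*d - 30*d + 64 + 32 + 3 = -54*d^3 + 201*d^2 - 246*d + 99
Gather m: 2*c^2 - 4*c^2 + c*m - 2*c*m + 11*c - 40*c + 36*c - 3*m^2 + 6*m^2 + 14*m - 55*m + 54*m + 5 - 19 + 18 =-2*c^2 + 7*c + 3*m^2 + m*(13 - c) + 4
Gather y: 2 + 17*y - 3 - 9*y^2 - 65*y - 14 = -9*y^2 - 48*y - 15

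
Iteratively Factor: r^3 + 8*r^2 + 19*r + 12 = (r + 4)*(r^2 + 4*r + 3) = (r + 1)*(r + 4)*(r + 3)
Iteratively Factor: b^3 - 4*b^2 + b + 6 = (b - 3)*(b^2 - b - 2) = (b - 3)*(b - 2)*(b + 1)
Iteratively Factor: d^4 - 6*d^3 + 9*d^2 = (d)*(d^3 - 6*d^2 + 9*d) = d*(d - 3)*(d^2 - 3*d) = d*(d - 3)^2*(d)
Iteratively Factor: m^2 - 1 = (m - 1)*(m + 1)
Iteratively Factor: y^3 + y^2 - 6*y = (y - 2)*(y^2 + 3*y) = y*(y - 2)*(y + 3)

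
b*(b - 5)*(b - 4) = b^3 - 9*b^2 + 20*b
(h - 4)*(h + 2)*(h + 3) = h^3 + h^2 - 14*h - 24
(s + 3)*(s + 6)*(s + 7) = s^3 + 16*s^2 + 81*s + 126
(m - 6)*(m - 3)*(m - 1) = m^3 - 10*m^2 + 27*m - 18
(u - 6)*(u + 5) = u^2 - u - 30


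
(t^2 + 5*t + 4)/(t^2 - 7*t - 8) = (t + 4)/(t - 8)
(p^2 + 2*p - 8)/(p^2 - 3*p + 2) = (p + 4)/(p - 1)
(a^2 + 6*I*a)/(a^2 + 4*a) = (a + 6*I)/(a + 4)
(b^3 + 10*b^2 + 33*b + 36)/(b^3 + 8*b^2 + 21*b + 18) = (b + 4)/(b + 2)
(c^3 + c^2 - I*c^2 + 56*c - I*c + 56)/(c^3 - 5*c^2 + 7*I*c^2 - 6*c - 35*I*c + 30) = (c^3 + c^2*(1 - I) + c*(56 - I) + 56)/(c^3 + c^2*(-5 + 7*I) - c*(6 + 35*I) + 30)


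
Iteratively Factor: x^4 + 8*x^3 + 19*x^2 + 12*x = (x + 4)*(x^3 + 4*x^2 + 3*x) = (x + 3)*(x + 4)*(x^2 + x) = (x + 1)*(x + 3)*(x + 4)*(x)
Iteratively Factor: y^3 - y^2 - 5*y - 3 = (y + 1)*(y^2 - 2*y - 3) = (y + 1)^2*(y - 3)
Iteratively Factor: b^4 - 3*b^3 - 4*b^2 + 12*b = (b - 3)*(b^3 - 4*b) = (b - 3)*(b - 2)*(b^2 + 2*b) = b*(b - 3)*(b - 2)*(b + 2)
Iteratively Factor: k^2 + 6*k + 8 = (k + 2)*(k + 4)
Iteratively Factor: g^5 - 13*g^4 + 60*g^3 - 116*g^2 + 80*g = (g)*(g^4 - 13*g^3 + 60*g^2 - 116*g + 80) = g*(g - 2)*(g^3 - 11*g^2 + 38*g - 40) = g*(g - 2)^2*(g^2 - 9*g + 20) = g*(g - 4)*(g - 2)^2*(g - 5)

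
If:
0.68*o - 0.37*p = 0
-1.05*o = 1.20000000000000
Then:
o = -1.14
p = -2.10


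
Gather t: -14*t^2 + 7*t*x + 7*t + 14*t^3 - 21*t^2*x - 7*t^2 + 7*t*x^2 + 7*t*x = 14*t^3 + t^2*(-21*x - 21) + t*(7*x^2 + 14*x + 7)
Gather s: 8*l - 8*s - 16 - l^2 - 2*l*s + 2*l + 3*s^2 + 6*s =-l^2 + 10*l + 3*s^2 + s*(-2*l - 2) - 16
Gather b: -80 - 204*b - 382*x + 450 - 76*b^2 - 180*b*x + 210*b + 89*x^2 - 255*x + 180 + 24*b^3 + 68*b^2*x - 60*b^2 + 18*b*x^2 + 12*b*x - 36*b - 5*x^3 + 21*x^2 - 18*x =24*b^3 + b^2*(68*x - 136) + b*(18*x^2 - 168*x - 30) - 5*x^3 + 110*x^2 - 655*x + 550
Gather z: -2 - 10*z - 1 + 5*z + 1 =-5*z - 2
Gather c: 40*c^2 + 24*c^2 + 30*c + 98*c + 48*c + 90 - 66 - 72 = 64*c^2 + 176*c - 48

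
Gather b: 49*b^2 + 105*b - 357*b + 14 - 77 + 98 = 49*b^2 - 252*b + 35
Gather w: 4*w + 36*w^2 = 36*w^2 + 4*w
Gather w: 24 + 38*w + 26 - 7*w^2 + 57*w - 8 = -7*w^2 + 95*w + 42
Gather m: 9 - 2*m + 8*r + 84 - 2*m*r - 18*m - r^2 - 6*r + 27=m*(-2*r - 20) - r^2 + 2*r + 120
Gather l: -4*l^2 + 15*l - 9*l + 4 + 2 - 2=-4*l^2 + 6*l + 4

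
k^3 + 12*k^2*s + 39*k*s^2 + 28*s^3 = (k + s)*(k + 4*s)*(k + 7*s)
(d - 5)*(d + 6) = d^2 + d - 30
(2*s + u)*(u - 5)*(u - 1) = 2*s*u^2 - 12*s*u + 10*s + u^3 - 6*u^2 + 5*u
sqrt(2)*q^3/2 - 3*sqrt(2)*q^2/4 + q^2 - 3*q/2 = q*(q - 3/2)*(sqrt(2)*q/2 + 1)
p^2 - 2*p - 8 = (p - 4)*(p + 2)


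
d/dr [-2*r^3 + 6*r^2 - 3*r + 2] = -6*r^2 + 12*r - 3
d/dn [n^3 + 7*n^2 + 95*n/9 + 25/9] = 3*n^2 + 14*n + 95/9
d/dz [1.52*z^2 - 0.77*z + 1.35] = 3.04*z - 0.77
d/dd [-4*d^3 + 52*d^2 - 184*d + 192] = -12*d^2 + 104*d - 184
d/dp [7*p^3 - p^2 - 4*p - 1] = 21*p^2 - 2*p - 4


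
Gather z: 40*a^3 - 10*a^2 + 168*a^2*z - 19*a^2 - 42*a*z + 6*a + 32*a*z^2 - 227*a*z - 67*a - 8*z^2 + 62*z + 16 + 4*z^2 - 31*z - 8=40*a^3 - 29*a^2 - 61*a + z^2*(32*a - 4) + z*(168*a^2 - 269*a + 31) + 8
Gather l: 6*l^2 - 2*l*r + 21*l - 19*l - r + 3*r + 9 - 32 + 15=6*l^2 + l*(2 - 2*r) + 2*r - 8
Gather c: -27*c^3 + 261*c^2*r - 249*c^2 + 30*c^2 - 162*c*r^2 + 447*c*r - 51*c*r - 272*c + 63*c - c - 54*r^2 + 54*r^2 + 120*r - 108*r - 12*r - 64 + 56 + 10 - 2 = -27*c^3 + c^2*(261*r - 219) + c*(-162*r^2 + 396*r - 210)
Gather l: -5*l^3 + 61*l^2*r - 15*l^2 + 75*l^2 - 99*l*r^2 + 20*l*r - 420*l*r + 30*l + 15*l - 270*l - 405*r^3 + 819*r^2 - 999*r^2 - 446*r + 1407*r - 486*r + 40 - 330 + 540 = -5*l^3 + l^2*(61*r + 60) + l*(-99*r^2 - 400*r - 225) - 405*r^3 - 180*r^2 + 475*r + 250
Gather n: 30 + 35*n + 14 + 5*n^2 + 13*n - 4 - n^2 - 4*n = 4*n^2 + 44*n + 40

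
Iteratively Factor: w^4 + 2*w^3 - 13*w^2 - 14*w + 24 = (w + 2)*(w^3 - 13*w + 12) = (w + 2)*(w + 4)*(w^2 - 4*w + 3) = (w - 1)*(w + 2)*(w + 4)*(w - 3)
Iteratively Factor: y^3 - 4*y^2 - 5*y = (y - 5)*(y^2 + y) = (y - 5)*(y + 1)*(y)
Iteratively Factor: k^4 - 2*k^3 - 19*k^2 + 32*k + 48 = (k + 1)*(k^3 - 3*k^2 - 16*k + 48) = (k + 1)*(k + 4)*(k^2 - 7*k + 12) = (k - 4)*(k + 1)*(k + 4)*(k - 3)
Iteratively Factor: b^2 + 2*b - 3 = (b - 1)*(b + 3)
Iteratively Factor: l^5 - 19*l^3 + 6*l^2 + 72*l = (l + 2)*(l^4 - 2*l^3 - 15*l^2 + 36*l) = (l - 3)*(l + 2)*(l^3 + l^2 - 12*l) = (l - 3)^2*(l + 2)*(l^2 + 4*l) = (l - 3)^2*(l + 2)*(l + 4)*(l)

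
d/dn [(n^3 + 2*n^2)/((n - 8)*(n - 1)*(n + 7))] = 2*n*(-2*n^3 - 55*n^2 + 29*n + 112)/(n^6 - 4*n^5 - 106*n^4 + 332*n^3 + 2801*n^2 - 6160*n + 3136)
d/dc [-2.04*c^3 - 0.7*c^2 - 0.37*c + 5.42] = -6.12*c^2 - 1.4*c - 0.37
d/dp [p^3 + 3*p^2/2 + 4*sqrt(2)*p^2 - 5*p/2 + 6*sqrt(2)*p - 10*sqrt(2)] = 3*p^2 + 3*p + 8*sqrt(2)*p - 5/2 + 6*sqrt(2)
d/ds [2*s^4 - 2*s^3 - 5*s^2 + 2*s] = 8*s^3 - 6*s^2 - 10*s + 2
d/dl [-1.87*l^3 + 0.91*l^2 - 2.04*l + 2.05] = -5.61*l^2 + 1.82*l - 2.04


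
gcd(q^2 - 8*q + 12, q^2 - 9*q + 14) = q - 2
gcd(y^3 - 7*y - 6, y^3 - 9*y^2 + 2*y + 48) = y^2 - y - 6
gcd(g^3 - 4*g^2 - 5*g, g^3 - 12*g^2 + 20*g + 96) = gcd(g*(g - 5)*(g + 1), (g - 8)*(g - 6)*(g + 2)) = 1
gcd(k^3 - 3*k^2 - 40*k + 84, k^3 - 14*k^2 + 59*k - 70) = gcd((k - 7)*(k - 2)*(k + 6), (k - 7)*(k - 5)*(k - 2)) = k^2 - 9*k + 14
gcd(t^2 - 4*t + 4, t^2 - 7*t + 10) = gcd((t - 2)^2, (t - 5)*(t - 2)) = t - 2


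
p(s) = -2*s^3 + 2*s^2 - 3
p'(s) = -6*s^2 + 4*s = 2*s*(2 - 3*s)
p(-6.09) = 522.91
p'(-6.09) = -246.89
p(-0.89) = -0.01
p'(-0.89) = -8.31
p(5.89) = -342.29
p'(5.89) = -184.59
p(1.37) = -4.39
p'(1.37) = -5.78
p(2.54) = -22.87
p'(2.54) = -28.55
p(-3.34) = 93.83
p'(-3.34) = -80.29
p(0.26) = -2.90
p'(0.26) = 0.63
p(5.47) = -270.49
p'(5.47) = -157.65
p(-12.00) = 3741.00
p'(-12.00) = -912.00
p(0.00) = -3.00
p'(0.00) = 0.00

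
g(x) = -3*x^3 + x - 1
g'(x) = 1 - 9*x^2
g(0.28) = -0.79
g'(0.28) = 0.29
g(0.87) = -2.11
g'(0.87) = -5.81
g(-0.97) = 0.77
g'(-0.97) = -7.47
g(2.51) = -45.93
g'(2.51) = -55.70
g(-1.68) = 11.54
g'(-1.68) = -24.40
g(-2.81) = 62.75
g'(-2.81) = -70.06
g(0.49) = -0.86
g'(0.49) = -1.16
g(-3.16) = 90.50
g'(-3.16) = -88.87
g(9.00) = -2179.00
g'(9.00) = -728.00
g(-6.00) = 641.00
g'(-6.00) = -323.00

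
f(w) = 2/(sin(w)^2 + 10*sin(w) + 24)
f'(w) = 2*(-2*sin(w)*cos(w) - 10*cos(w))/(sin(w)^2 + 10*sin(w) + 24)^2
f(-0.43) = 0.10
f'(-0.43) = -0.04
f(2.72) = 0.07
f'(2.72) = 0.02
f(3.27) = 0.09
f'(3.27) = 0.04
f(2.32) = 0.06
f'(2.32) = 0.02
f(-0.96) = 0.12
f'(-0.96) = -0.04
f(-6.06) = 0.08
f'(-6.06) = -0.03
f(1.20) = 0.06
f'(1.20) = -0.01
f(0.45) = 0.07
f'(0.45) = -0.02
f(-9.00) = 0.10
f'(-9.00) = 0.04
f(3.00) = 0.08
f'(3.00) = 0.03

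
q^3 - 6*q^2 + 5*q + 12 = (q - 4)*(q - 3)*(q + 1)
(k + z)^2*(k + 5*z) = k^3 + 7*k^2*z + 11*k*z^2 + 5*z^3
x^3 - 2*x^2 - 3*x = x*(x - 3)*(x + 1)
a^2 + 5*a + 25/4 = (a + 5/2)^2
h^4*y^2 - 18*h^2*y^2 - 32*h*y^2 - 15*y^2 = (h - 5)*(h + 3)*(h*y + y)^2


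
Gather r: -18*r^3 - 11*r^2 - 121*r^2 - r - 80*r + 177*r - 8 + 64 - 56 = -18*r^3 - 132*r^2 + 96*r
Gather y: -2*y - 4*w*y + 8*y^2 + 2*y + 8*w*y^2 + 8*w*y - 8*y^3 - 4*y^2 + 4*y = -8*y^3 + y^2*(8*w + 4) + y*(4*w + 4)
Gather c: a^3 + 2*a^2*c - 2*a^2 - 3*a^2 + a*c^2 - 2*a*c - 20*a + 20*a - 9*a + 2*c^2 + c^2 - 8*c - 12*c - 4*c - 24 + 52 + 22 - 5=a^3 - 5*a^2 - 9*a + c^2*(a + 3) + c*(2*a^2 - 2*a - 24) + 45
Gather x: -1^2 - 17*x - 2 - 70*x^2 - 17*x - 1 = -70*x^2 - 34*x - 4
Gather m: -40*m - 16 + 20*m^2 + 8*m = 20*m^2 - 32*m - 16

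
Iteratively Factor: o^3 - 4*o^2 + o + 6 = (o - 3)*(o^2 - o - 2) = (o - 3)*(o + 1)*(o - 2)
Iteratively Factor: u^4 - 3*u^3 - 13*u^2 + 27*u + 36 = (u - 4)*(u^3 + u^2 - 9*u - 9) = (u - 4)*(u - 3)*(u^2 + 4*u + 3) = (u - 4)*(u - 3)*(u + 1)*(u + 3)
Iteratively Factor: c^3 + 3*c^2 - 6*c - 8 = (c - 2)*(c^2 + 5*c + 4) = (c - 2)*(c + 4)*(c + 1)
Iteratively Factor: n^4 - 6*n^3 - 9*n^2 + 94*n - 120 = (n - 5)*(n^3 - n^2 - 14*n + 24) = (n - 5)*(n + 4)*(n^2 - 5*n + 6) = (n - 5)*(n - 3)*(n + 4)*(n - 2)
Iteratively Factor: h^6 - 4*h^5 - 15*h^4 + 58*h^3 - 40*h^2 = (h - 5)*(h^5 + h^4 - 10*h^3 + 8*h^2) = (h - 5)*(h + 4)*(h^4 - 3*h^3 + 2*h^2) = h*(h - 5)*(h + 4)*(h^3 - 3*h^2 + 2*h) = h*(h - 5)*(h - 2)*(h + 4)*(h^2 - h) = h*(h - 5)*(h - 2)*(h - 1)*(h + 4)*(h)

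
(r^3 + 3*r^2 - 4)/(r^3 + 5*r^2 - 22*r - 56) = (r^2 + r - 2)/(r^2 + 3*r - 28)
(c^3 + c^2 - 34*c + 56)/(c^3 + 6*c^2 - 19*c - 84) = (c - 2)/(c + 3)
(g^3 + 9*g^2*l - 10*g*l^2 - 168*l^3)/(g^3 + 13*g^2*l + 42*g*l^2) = (g - 4*l)/g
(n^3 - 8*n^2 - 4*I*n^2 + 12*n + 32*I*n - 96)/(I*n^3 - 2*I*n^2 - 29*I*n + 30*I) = (-I*n^3 + n^2*(-4 + 8*I) + n*(32 - 12*I) + 96*I)/(n^3 - 2*n^2 - 29*n + 30)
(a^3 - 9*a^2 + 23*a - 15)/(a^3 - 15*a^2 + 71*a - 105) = (a - 1)/(a - 7)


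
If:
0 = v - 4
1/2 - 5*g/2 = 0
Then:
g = 1/5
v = 4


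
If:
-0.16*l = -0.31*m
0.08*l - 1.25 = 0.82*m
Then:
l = -3.64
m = -1.88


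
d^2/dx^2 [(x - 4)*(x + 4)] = 2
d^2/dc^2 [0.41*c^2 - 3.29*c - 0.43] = 0.820000000000000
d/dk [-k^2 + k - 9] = 1 - 2*k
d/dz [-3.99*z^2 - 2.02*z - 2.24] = -7.98*z - 2.02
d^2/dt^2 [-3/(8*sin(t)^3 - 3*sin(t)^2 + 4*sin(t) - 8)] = 6*((-5*sin(t) + 9*sin(3*t) - 3*cos(2*t))*(8*sin(t)^3 - 3*sin(t)^2 + 4*sin(t) - 8) - 4*(12*sin(t)^2 - 3*sin(t) + 2)^2*cos(t)^2)/(8*sin(t)^3 - 3*sin(t)^2 + 4*sin(t) - 8)^3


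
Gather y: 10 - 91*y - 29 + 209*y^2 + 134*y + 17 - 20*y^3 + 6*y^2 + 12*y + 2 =-20*y^3 + 215*y^2 + 55*y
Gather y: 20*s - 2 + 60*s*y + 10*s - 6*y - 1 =30*s + y*(60*s - 6) - 3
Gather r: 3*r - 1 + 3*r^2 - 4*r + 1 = 3*r^2 - r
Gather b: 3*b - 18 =3*b - 18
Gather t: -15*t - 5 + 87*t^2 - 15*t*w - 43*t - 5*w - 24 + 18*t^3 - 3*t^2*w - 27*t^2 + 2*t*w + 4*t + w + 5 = 18*t^3 + t^2*(60 - 3*w) + t*(-13*w - 54) - 4*w - 24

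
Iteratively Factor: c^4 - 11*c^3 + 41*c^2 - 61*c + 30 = (c - 3)*(c^3 - 8*c^2 + 17*c - 10) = (c - 5)*(c - 3)*(c^2 - 3*c + 2) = (c - 5)*(c - 3)*(c - 1)*(c - 2)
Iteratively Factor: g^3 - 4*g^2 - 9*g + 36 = (g - 4)*(g^2 - 9) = (g - 4)*(g + 3)*(g - 3)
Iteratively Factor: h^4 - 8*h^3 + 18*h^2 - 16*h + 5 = (h - 1)*(h^3 - 7*h^2 + 11*h - 5) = (h - 1)^2*(h^2 - 6*h + 5) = (h - 1)^3*(h - 5)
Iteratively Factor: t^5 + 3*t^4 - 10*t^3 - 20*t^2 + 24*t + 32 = (t + 1)*(t^4 + 2*t^3 - 12*t^2 - 8*t + 32) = (t - 2)*(t + 1)*(t^3 + 4*t^2 - 4*t - 16) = (t - 2)*(t + 1)*(t + 4)*(t^2 - 4) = (t - 2)^2*(t + 1)*(t + 4)*(t + 2)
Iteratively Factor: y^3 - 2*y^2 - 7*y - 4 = (y + 1)*(y^2 - 3*y - 4) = (y - 4)*(y + 1)*(y + 1)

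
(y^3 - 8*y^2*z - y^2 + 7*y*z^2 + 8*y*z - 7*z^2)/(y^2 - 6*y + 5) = (y^2 - 8*y*z + 7*z^2)/(y - 5)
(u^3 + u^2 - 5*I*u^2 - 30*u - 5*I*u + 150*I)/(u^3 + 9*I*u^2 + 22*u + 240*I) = (u^2 + u - 30)/(u^2 + 14*I*u - 48)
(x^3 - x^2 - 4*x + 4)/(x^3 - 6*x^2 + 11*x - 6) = (x + 2)/(x - 3)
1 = 1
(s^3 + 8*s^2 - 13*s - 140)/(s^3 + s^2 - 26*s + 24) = (s^2 + 12*s + 35)/(s^2 + 5*s - 6)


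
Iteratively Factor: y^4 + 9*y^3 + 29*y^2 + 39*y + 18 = (y + 3)*(y^3 + 6*y^2 + 11*y + 6) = (y + 2)*(y + 3)*(y^2 + 4*y + 3) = (y + 1)*(y + 2)*(y + 3)*(y + 3)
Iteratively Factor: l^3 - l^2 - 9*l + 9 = (l + 3)*(l^2 - 4*l + 3) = (l - 1)*(l + 3)*(l - 3)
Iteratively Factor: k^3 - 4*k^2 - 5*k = (k - 5)*(k^2 + k) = (k - 5)*(k + 1)*(k)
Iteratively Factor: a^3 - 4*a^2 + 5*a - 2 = (a - 1)*(a^2 - 3*a + 2) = (a - 1)^2*(a - 2)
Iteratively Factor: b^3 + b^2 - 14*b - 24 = (b + 2)*(b^2 - b - 12) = (b - 4)*(b + 2)*(b + 3)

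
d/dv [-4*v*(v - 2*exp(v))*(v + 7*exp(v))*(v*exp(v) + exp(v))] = 4*(-v^4 - 10*v^3*exp(v) - 5*v^3 + 42*v^2*exp(2*v) - 25*v^2*exp(v) - 3*v^2 + 70*v*exp(2*v) - 10*v*exp(v) + 14*exp(2*v))*exp(v)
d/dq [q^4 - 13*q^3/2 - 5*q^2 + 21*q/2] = 4*q^3 - 39*q^2/2 - 10*q + 21/2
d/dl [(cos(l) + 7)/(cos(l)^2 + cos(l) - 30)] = (cos(l)^2 + 14*cos(l) + 37)*sin(l)/(cos(l)^2 + cos(l) - 30)^2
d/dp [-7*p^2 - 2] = -14*p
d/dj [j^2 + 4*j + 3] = 2*j + 4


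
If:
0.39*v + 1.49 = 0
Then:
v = -3.82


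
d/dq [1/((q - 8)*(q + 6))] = 2*(1 - q)/(q^4 - 4*q^3 - 92*q^2 + 192*q + 2304)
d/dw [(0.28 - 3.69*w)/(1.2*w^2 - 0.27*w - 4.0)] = (4.428*w^2 - 0.672*w + 14.8356)/(1.44*w^4 - 0.648*w^3 - 9.5271*w^2 + 2.16*w + 16.0)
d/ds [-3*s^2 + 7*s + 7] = 7 - 6*s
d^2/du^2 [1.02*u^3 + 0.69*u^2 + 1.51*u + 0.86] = 6.12*u + 1.38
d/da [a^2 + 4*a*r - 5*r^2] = 2*a + 4*r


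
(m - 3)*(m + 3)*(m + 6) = m^3 + 6*m^2 - 9*m - 54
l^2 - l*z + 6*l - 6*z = (l + 6)*(l - z)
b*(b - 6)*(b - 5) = b^3 - 11*b^2 + 30*b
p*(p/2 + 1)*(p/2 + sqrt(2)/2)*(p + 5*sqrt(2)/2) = p^4/4 + p^3/2 + 7*sqrt(2)*p^3/8 + 5*p^2/4 + 7*sqrt(2)*p^2/4 + 5*p/2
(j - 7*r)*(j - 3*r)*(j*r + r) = j^3*r - 10*j^2*r^2 + j^2*r + 21*j*r^3 - 10*j*r^2 + 21*r^3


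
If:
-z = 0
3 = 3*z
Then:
No Solution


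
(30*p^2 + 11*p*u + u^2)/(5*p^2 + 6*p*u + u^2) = (6*p + u)/(p + u)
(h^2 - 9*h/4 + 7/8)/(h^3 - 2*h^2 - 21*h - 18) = (-8*h^2 + 18*h - 7)/(8*(-h^3 + 2*h^2 + 21*h + 18))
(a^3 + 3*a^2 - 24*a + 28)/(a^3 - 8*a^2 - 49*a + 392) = (a^2 - 4*a + 4)/(a^2 - 15*a + 56)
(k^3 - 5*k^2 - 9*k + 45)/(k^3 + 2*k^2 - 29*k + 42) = (k^2 - 2*k - 15)/(k^2 + 5*k - 14)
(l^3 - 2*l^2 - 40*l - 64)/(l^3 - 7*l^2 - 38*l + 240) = (l^2 + 6*l + 8)/(l^2 + l - 30)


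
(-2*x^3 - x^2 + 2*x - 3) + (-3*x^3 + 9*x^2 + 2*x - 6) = -5*x^3 + 8*x^2 + 4*x - 9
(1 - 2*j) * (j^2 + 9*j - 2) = -2*j^3 - 17*j^2 + 13*j - 2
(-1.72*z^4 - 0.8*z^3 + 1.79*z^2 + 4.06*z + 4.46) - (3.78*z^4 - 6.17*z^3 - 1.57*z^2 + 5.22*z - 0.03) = -5.5*z^4 + 5.37*z^3 + 3.36*z^2 - 1.16*z + 4.49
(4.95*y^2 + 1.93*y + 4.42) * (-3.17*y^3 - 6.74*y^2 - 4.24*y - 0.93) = -15.6915*y^5 - 39.4811*y^4 - 48.0076*y^3 - 42.5775*y^2 - 20.5357*y - 4.1106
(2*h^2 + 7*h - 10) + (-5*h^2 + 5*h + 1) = -3*h^2 + 12*h - 9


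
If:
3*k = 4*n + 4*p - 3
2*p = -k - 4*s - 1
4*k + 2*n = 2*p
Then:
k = -16*s/15 - 7/15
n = 2*s/3 + 2/3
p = -22*s/15 - 4/15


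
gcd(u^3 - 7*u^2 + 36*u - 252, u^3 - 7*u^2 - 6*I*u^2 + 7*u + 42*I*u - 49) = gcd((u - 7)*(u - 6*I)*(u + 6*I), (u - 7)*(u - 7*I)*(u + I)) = u - 7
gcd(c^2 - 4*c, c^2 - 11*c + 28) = c - 4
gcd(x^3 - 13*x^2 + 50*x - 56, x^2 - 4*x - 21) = x - 7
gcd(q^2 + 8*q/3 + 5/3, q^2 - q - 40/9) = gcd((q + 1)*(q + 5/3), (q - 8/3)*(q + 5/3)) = q + 5/3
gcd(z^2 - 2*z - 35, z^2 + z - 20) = z + 5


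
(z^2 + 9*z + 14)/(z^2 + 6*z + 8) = (z + 7)/(z + 4)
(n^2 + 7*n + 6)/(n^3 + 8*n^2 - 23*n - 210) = (n + 1)/(n^2 + 2*n - 35)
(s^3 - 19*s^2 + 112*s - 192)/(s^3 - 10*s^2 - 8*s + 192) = (s^2 - 11*s + 24)/(s^2 - 2*s - 24)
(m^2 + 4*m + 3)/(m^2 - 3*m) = (m^2 + 4*m + 3)/(m*(m - 3))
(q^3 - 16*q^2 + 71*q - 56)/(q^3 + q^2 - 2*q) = (q^2 - 15*q + 56)/(q*(q + 2))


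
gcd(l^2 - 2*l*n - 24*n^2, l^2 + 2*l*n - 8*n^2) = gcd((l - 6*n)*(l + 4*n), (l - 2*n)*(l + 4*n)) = l + 4*n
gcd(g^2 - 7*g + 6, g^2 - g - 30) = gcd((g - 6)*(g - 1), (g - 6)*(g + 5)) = g - 6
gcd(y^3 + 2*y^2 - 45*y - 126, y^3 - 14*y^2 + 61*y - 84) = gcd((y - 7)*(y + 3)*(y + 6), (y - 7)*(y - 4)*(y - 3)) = y - 7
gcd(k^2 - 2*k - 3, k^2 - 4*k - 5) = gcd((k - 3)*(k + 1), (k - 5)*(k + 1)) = k + 1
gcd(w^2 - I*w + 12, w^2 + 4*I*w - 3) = w + 3*I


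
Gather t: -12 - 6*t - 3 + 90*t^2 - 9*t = 90*t^2 - 15*t - 15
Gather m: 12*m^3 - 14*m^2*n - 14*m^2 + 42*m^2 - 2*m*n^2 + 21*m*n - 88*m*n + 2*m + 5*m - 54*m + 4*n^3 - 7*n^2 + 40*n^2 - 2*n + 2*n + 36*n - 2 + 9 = 12*m^3 + m^2*(28 - 14*n) + m*(-2*n^2 - 67*n - 47) + 4*n^3 + 33*n^2 + 36*n + 7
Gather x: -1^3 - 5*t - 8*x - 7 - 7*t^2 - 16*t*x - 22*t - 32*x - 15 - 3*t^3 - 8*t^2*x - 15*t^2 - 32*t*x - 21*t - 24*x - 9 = -3*t^3 - 22*t^2 - 48*t + x*(-8*t^2 - 48*t - 64) - 32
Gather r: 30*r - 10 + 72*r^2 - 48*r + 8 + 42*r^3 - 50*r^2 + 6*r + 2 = 42*r^3 + 22*r^2 - 12*r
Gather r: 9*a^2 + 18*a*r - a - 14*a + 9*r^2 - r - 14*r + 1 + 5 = 9*a^2 - 15*a + 9*r^2 + r*(18*a - 15) + 6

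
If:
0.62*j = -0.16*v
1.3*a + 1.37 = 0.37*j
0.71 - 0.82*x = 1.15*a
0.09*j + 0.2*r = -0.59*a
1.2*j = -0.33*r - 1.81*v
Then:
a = -1.01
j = 0.16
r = 2.90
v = -0.64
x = 2.28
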